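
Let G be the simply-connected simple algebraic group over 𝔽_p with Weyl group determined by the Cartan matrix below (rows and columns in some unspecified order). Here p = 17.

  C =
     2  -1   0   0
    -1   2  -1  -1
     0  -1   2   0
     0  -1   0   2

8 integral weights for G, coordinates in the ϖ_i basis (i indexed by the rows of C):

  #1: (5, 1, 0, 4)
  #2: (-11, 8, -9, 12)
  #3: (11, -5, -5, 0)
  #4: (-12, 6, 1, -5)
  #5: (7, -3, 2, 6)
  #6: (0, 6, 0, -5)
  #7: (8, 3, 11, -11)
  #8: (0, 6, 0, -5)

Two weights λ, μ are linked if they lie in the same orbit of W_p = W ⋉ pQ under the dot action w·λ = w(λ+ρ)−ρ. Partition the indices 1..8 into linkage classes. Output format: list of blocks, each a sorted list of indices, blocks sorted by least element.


Type D_4, rank 4, |W|=192; reorder rows/cols to standard.

Folding the 8 weights λ_j+ρ into Ā_17 (reps in the given 4-coord order):

  [1] (6, 2, 1, 5) · [2] (1, 3, 1, 4) · [3] (1, 3, 1, 4) · [4] (1, 2, 4, 2) · [5] (6, 2, 1, 5) · [6] (1, 3, 1, 4) · [7] (1, 2, 4, 2) · [8] (1, 3, 1, 4)

Partition of {1..8} into 3 W_17-dot-orbits:

[[1, 5], [2, 3, 6, 8], [4, 7]]


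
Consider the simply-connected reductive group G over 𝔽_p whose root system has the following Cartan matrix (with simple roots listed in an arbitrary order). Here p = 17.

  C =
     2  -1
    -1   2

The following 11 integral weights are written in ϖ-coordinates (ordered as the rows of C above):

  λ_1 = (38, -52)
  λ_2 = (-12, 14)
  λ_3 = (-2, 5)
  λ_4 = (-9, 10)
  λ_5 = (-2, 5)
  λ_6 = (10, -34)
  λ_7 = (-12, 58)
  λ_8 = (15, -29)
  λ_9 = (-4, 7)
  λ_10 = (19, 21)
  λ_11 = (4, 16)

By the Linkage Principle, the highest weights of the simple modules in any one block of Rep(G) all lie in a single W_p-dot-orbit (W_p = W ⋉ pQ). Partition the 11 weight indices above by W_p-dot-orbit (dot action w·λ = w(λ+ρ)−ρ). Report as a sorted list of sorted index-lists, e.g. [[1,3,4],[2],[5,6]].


A_2 Cartan matrix, 2 simple roots permuted; ρ=(1,1).

Folding the 11 weights λ_j+ρ into Ā_17 (reps in the given 2-coord order):

  λ_1 → (0, 12) · λ_2 → (11, 4) · λ_3 → (1, 5) · λ_4 → (8, 3) · λ_5 → (1, 5) · λ_6 → (1, 5) · λ_7 → (8, 3) · λ_8 → (1, 5) · λ_9 → (3, 5) · λ_10 → (3, 5) · λ_11 → (0, 12)

The 11 indices split into 5 linkage classes (same alcove rep ⇔ same W_17-dot-orbit):

[[1, 11], [2], [3, 5, 6, 8], [4, 7], [9, 10]]


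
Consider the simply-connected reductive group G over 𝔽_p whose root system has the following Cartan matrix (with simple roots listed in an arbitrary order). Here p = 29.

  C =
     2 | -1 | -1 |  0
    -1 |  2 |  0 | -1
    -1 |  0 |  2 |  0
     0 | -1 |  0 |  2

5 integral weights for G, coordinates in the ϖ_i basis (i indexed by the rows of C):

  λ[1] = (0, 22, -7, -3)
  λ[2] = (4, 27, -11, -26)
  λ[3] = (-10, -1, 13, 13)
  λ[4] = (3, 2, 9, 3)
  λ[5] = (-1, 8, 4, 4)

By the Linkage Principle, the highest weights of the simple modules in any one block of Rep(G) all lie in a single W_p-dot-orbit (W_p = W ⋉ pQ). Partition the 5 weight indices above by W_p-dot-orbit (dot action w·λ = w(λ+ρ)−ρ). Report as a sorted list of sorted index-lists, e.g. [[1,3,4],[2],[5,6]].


Type A_4, rank 4, |W|=120; reorder rows/cols to standard.

W_29-reps of the 5 weights in Ā_29 (same 4-coord order as C):

  λ_1 → (5, 16, 1, 2)
  λ_2 → (3, 2, 1, 19)
  λ_3 → (0, 9, 5, 5)
  λ_4 → (4, 3, 10, 4)
  λ_5 → (0, 9, 5, 5)

Partition of {1..5} into 4 W_29-dot-orbits:

[[1], [2], [3, 5], [4]]


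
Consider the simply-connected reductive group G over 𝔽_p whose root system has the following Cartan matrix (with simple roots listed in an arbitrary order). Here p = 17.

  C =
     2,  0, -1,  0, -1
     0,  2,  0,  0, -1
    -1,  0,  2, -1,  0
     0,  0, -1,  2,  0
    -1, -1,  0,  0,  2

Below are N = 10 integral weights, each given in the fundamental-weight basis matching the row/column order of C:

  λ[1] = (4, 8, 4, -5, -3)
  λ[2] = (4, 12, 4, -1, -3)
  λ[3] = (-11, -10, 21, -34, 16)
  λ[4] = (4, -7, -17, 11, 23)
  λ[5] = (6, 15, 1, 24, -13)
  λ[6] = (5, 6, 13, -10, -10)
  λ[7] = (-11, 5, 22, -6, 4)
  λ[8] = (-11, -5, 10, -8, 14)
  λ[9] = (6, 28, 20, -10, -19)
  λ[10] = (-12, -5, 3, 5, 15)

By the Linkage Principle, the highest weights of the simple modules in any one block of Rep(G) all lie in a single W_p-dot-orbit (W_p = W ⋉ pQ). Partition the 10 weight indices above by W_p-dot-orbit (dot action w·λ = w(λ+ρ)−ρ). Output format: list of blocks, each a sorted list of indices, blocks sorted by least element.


Dynkin diagram of C (from the 8 off-diagonal −1 entries): A_5.

λ_j+ρ reflected into Ā_17 (⟨·,θ^∨⟩≤17); 5-tuples as given:

    1: (3, 7, 1, 4, 2)
    2: (3, 7, 1, 4, 2)
    3: (3, 7, 1, 4, 2)
    4: (4, 4, 6, 1, 1)
    5: (3, 7, 1, 4, 2)
    6: (3, 1, 2, 6, 3)
    7: (4, 4, 6, 1, 1)
    8: (4, 4, 6, 1, 1)
    9: (4, 4, 6, 1, 1)
    10: (4, 4, 6, 1, 1)

Partition of {1..10} into 3 W_17-dot-orbits:

[[1, 2, 3, 5], [4, 7, 8, 9, 10], [6]]


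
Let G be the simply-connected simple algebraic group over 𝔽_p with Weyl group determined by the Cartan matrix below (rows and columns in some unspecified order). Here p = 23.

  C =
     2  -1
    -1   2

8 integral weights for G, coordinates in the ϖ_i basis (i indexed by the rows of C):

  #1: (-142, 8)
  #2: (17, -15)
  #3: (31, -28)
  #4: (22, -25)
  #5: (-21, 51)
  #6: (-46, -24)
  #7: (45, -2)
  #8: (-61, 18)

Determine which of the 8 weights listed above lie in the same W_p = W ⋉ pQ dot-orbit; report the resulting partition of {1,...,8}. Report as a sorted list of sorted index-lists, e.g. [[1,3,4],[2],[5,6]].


Cartan matrix: type A_2 (|W|=6); un-permuting the 2 rows.

W_23-reps of the 8 weights in Ā_23 (same 2-coord order as C):

  [1] (3, 6)
  [2] (4, 14)
  [3] (4, 14)
  [4] (0, 22)
  [5] (3, 6)
  [6] (0, 22)
  [7] (0, 22)
  [8] (4, 14)

Grouping the 8 weights by Ā_23-representative: 3 linkage classes.

[[1, 5], [2, 3, 8], [4, 6, 7]]


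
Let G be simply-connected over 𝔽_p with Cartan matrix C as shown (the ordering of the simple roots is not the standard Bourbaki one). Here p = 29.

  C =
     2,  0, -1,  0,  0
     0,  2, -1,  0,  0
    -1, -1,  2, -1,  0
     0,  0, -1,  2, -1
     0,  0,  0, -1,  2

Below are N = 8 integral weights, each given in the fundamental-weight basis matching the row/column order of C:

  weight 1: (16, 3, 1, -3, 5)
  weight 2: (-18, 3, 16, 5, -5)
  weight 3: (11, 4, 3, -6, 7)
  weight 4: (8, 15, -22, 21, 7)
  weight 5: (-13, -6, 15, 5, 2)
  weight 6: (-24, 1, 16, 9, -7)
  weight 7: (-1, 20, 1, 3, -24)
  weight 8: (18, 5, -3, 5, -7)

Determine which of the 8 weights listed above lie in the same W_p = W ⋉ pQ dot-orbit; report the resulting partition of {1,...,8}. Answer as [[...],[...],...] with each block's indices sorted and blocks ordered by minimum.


C ↔ D_5 under row/col permutation; |W(D_5)| = 1920.

λ_j+ρ reflected into Ā_29 (⟨·,θ^∨⟩≤29); 5-tuples as given:

  λ_1+ρ ↦ (17, 4, 0, 2, 4) · λ_2+ρ ↦ (17, 4, 0, 2, 4) · λ_3+ρ ↦ (11, 4, 1, 4, 3) · λ_4+ρ ↦ (11, 4, 1, 4, 3) · λ_5+ρ ↦ (11, 4, 1, 4, 3) · λ_6+ρ ↦ (17, 4, 0, 2, 4) · λ_7+ρ ↦ (17, 4, 0, 2, 4) · λ_8+ρ ↦ (17, 4, 0, 2, 4)

These 8 weights hit 2 W_29-dot-orbits; sizes (5, 3):

[[1, 2, 6, 7, 8], [3, 4, 5]]


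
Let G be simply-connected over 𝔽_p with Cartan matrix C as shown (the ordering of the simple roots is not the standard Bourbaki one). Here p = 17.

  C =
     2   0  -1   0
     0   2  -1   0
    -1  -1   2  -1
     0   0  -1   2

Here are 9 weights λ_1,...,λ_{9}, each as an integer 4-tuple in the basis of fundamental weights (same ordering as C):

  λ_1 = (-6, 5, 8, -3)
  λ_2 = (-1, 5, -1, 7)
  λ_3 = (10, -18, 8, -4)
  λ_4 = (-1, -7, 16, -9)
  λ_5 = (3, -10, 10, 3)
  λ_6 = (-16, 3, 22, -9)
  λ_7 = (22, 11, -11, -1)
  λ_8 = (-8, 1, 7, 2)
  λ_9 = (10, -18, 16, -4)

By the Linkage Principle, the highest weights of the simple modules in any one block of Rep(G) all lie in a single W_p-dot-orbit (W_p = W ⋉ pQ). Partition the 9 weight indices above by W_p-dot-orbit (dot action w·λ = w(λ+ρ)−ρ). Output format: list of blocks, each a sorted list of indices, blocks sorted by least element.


Type D_4, rank 4, |W|=192; reorder rows/cols to standard.

Alcove-folded reps (p=17, 9 weights, presented ϖ-order):

  1: (5, 6, 2, 2)
  2: (0, 6, 0, 8)
  3: (0, 6, 0, 8)
  4: (0, 6, 0, 8)
  5: (2, 7, 2, 2)
  6: (5, 6, 2, 2)
  7: (5, 6, 2, 2)
  8: (7, 2, 1, 3)
  9: (0, 6, 0, 8)

These 9 weights hit 4 W_17-dot-orbits; sizes (3, 4, 1, 1):

[[1, 6, 7], [2, 3, 4, 9], [5], [8]]


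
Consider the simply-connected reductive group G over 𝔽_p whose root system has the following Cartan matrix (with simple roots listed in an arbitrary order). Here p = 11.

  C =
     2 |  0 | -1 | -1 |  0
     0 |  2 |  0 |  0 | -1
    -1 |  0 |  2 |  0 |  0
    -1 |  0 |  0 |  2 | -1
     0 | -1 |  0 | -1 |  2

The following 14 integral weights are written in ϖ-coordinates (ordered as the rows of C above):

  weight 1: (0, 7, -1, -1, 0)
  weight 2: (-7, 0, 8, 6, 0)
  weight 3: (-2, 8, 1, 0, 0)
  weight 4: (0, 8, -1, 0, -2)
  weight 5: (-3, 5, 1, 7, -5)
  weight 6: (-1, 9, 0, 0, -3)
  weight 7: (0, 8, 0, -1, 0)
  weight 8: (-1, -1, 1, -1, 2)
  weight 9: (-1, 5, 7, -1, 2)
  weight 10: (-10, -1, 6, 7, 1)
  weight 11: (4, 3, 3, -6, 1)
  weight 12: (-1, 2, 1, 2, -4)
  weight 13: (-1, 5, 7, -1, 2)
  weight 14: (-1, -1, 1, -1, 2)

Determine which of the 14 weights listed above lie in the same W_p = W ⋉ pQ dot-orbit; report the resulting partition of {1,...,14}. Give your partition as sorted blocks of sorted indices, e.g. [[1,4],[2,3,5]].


Cartan matrix: type A_5 (|W|=720); un-permuting the 5 rows.

Alcove-folded reps (p=11, 14 weights, presented ϖ-order):

  [1] (1, 8, 0, 0, 1) · [2] (6, 0, 2, 1, 1) · [3] (1, 8, 0, 0, 1) · [4] (1, 8, 0, 0, 1) · [5] (2, 2, 0, 2, 4) · [6] (1, 8, 0, 0, 1) · [7] (1, 8, 0, 0, 1) · [8] (0, 0, 2, 0, 3) · [9] (0, 0, 2, 0, 3) · [10] (6, 0, 2, 1, 1) · [11] (0, 1, 4, 2, 3) · [12] (0, 0, 2, 0, 3) · [13] (0, 0, 2, 0, 3) · [14] (0, 0, 2, 0, 3)

5 distinct reps among the 14 weights ⇒ 5 W_11-linkage classes:

[[1, 3, 4, 6, 7], [2, 10], [5], [8, 9, 12, 13, 14], [11]]


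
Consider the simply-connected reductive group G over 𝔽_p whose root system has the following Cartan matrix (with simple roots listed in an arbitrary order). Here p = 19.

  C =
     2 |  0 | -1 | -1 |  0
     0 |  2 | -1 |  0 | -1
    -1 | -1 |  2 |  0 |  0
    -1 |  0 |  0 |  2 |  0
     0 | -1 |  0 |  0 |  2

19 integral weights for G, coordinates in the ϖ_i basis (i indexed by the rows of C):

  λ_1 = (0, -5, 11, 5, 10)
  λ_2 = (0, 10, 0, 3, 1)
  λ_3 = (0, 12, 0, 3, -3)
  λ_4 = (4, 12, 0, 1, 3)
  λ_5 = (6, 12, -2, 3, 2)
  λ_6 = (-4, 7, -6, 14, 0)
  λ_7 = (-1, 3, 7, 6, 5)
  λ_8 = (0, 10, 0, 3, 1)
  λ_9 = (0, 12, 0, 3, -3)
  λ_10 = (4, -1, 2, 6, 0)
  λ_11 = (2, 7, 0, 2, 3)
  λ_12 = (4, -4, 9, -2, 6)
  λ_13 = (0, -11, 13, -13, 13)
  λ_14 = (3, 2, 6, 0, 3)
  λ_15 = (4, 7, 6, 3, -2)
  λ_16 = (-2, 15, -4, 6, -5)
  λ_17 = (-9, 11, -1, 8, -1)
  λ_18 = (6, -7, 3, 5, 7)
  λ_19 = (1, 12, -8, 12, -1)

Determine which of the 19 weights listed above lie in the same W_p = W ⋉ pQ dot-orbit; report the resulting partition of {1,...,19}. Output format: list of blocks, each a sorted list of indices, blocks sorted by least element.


Type A_5, rank 5, |W|=720; reorder rows/cols to standard.

Alcove-folded reps (p=19, 19 weights, presented ϖ-order):

  λ_1+ρ ↦ (0, 4, 8, 1, 0);  λ_2+ρ ↦ (1, 11, 1, 4, 2);  λ_3+ρ ↦ (1, 11, 1, 4, 2);  λ_4+ρ ↦ (1, 11, 1, 4, 2);  λ_5+ρ ↦ (3, 8, 1, 3, 4);  λ_6+ρ ↦ (5, 0, 3, 7, 1);  λ_7+ρ ↦ (0, 4, 8, 1, 0);  λ_8+ρ ↦ (1, 11, 1, 4, 2);  λ_9+ρ ↦ (1, 11, 1, 4, 2);  λ_10+ρ ↦ (5, 0, 3, 7, 1);  λ_11+ρ ↦ (3, 8, 1, 3, 4);  λ_12+ρ ↦ (4, 3, 7, 1, 4);  λ_13+ρ ↦ (4, 3, 7, 1, 4);  λ_14+ρ ↦ (4, 3, 7, 1, 4);  λ_15+ρ ↦ (4, 3, 7, 1, 4);  λ_16+ρ ↦ (3, 8, 1, 3, 4);  λ_17+ρ ↦ (0, 4, 8, 1, 0);  λ_18+ρ ↦ (5, 4, 2, 6, 2);  λ_19+ρ ↦ (5, 4, 2, 6, 2)

Partition of {1..19} into 6 W_19-dot-orbits:

[[1, 7, 17], [2, 3, 4, 8, 9], [5, 11, 16], [6, 10], [12, 13, 14, 15], [18, 19]]


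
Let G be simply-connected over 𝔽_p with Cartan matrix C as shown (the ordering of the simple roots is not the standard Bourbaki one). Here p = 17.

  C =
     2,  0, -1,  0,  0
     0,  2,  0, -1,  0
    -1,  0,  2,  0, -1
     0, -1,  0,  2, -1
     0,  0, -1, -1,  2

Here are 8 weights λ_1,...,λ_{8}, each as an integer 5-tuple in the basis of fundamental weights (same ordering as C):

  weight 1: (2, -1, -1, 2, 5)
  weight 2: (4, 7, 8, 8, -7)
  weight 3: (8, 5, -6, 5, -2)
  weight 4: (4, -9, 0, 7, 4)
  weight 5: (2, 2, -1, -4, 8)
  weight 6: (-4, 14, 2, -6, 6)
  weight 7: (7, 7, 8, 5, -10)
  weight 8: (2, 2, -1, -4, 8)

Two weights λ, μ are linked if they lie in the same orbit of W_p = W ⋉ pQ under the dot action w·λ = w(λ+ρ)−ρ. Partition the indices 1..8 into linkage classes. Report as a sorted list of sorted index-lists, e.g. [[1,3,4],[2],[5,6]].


A_5 Cartan matrix, 5 simple roots permuted; ρ=(1,1,1,1,1).

λ_j+ρ reflected into Ā_17 (⟨·,θ^∨⟩≤17); 5-tuples as given:

  1: (3, 0, 0, 3, 6);  2: (3, 0, 0, 3, 6);  3: (3, 6, 1, 0, 5);  4: (3, 6, 1, 0, 5);  5: (3, 0, 0, 3, 6);  6: (0, 7, 0, 5, 2);  7: (3, 0, 0, 3, 6);  8: (3, 0, 0, 3, 6)

3 distinct reps among the 8 weights ⇒ 3 W_17-linkage classes:

[[1, 2, 5, 7, 8], [3, 4], [6]]


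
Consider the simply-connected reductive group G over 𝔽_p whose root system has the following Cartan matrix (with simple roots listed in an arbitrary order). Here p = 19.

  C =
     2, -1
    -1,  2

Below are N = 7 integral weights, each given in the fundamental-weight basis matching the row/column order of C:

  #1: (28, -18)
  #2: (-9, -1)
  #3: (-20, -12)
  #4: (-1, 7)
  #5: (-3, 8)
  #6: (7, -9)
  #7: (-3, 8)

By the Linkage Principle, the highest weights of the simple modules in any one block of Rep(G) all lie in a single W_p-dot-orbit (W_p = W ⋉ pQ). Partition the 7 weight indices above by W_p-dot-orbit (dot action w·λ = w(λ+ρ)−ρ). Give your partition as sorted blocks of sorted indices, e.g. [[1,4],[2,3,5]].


A_2 Cartan matrix, 2 simple roots permuted; ρ=(1,1).

Each λ_j+ρ reduced to Ā_19; 2-tuples below use C's row order:

  [1] (2, 7)
  [2] (0, 8)
  [3] (0, 8)
  [4] (0, 8)
  [5] (2, 7)
  [6] (0, 8)
  [7] (2, 7)

2 distinct reps among the 7 weights ⇒ 2 W_19-linkage classes:

[[1, 5, 7], [2, 3, 4, 6]]


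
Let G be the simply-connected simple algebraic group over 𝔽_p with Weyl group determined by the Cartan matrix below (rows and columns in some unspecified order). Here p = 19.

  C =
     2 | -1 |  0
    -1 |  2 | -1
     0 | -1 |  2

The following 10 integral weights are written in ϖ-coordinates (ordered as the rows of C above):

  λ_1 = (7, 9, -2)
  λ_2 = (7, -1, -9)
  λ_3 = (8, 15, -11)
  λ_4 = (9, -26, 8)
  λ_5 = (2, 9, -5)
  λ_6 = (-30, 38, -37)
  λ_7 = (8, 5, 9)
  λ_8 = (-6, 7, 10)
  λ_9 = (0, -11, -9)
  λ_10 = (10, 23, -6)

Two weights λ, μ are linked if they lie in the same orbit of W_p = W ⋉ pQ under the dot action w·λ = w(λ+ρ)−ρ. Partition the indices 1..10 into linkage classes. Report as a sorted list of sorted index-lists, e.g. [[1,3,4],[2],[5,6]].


Dynkin diagram of C (from the 4 off-diagonal −1 entries): A_3.

W_19-reps of the 10 weights in Ā_19 (same 3-coord order as C):

  [1] (8, 9, 1);  [2] (0, 8, 0);  [3] (3, 6, 4);  [4] (3, 6, 4);  [5] (3, 6, 4);  [6] (9, 1, 2);  [7] (3, 6, 4);  [8] (5, 3, 11);  [9] (8, 9, 1);  [10] (5, 3, 11)

Grouping the 10 weights by Ā_19-representative: 5 linkage classes.

[[1, 9], [2], [3, 4, 5, 7], [6], [8, 10]]


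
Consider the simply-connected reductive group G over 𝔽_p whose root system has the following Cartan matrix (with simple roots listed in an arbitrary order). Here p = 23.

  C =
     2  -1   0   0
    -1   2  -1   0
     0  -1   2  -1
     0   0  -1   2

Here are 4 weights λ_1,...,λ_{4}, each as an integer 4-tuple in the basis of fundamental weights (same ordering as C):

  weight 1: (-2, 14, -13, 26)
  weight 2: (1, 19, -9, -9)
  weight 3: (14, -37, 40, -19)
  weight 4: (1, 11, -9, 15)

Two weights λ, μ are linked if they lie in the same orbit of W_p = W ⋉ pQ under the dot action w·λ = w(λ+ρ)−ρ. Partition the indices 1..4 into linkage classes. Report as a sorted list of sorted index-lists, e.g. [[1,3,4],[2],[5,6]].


Cartan matrix: type A_4 (|W|=120); un-permuting the 4 rows.

Alcove-folded reps (p=23, 4 weights, presented ϖ-order):

  λ_1+ρ ↦ (2, 4, 8, 8);  λ_2+ρ ↦ (2, 4, 8, 8);  λ_3+ρ ↦ (3, 2, 0, 13);  λ_4+ρ ↦ (2, 4, 8, 8)

These 4 weights hit 2 W_23-dot-orbits; sizes (3, 1):

[[1, 2, 4], [3]]


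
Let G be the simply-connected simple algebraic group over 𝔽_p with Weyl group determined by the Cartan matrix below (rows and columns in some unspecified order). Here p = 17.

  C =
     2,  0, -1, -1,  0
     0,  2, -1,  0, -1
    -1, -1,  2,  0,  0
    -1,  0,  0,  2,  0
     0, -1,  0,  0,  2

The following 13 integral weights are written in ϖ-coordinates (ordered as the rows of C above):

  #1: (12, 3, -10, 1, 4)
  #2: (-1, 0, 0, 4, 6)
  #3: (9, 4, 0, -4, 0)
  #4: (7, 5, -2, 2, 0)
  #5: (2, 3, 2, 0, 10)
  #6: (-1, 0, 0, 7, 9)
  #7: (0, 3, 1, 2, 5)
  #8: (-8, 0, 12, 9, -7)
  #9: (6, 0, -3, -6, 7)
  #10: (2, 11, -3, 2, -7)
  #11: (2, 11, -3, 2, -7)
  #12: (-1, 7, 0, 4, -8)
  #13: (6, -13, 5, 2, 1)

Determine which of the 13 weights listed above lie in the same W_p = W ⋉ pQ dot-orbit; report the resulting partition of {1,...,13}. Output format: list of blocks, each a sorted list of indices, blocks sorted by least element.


Cartan matrix: type A_5 (|W|=720); un-permuting the 5 rows.

Folding the 13 weights λ_j+ρ into Ā_17 (reps in the given 5-coord order):

  λ_1 → (4, 5, 4, 2, 0);  λ_2 → (0, 1, 1, 5, 7);  λ_3 → (7, 5, 1, 3, 1);  λ_4 → (7, 5, 1, 3, 1);  λ_5 → (1, 4, 2, 3, 6);  λ_6 → (0, 1, 1, 5, 7);  λ_7 → (1, 4, 2, 3, 6);  λ_8 → (7, 5, 1, 3, 1);  λ_9 → (0, 1, 1, 5, 7);  λ_10 → (1, 4, 2, 3, 6);  λ_11 → (1, 4, 2, 3, 6);  λ_12 → (0, 1, 1, 5, 7);  λ_13 → (1, 4, 2, 3, 6)

These 13 weights hit 4 W_17-dot-orbits; sizes (1, 4, 3, 5):

[[1], [2, 6, 9, 12], [3, 4, 8], [5, 7, 10, 11, 13]]


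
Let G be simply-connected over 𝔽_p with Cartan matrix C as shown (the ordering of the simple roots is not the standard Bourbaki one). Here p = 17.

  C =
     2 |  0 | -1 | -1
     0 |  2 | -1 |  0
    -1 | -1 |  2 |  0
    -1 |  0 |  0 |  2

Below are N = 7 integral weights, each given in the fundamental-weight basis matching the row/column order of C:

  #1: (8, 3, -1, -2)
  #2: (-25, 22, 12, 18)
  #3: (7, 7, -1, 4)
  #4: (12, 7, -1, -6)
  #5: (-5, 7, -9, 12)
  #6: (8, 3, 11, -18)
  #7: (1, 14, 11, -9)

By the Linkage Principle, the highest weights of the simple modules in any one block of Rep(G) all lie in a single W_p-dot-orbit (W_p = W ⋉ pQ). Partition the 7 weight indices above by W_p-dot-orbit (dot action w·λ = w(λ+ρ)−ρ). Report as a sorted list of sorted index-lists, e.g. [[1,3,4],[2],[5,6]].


Cartan matrix: type A_4 (|W|=120); un-permuting the 4 rows.

Each λ_j+ρ reduced to Ā_17; 4-tuples below use C's row order:

  [1] (8, 4, 0, 1);  [2] (4, 3, 2, 6);  [3] (8, 4, 0, 1);  [4] (8, 4, 0, 1);  [5] (8, 4, 0, 1);  [6] (8, 4, 0, 1);  [7] (4, 3, 2, 6)

These 7 weights hit 2 W_17-dot-orbits; sizes (5, 2):

[[1, 3, 4, 5, 6], [2, 7]]


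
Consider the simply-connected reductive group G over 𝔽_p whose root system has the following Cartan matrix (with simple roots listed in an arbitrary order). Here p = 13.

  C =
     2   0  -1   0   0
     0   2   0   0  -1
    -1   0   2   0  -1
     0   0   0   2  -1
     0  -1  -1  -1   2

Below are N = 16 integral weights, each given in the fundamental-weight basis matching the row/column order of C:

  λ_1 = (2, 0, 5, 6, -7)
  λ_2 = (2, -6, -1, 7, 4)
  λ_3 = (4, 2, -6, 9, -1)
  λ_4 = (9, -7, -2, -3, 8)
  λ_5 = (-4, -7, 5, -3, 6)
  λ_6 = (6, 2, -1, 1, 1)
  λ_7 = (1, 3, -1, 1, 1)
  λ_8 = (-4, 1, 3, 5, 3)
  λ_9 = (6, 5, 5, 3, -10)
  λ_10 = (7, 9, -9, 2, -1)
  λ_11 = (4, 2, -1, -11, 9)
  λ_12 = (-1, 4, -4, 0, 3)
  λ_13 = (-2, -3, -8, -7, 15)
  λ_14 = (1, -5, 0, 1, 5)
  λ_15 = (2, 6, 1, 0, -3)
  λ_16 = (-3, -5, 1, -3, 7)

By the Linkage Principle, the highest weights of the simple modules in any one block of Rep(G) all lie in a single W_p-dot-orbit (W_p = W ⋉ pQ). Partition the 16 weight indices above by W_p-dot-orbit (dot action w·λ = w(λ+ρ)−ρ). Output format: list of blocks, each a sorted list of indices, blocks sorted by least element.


Dynkin diagram of C (from the 8 off-diagonal −1 entries): D_5.

Folding the 16 weights λ_j+ρ into Ā_13 (reps in the given 5-coord order):

  [1] (3, 5, 0, 1, 1)
  [2] (0, 2, 0, 5, 3)
  [3] (0, 2, 0, 5, 3)
  [4] (4, 1, 0, 3, 2)
  [5] (3, 5, 0, 1, 1)
  [6] (4, 2, 2, 1, 1)
  [7] (2, 4, 0, 2, 2)
  [8] (4, 1, 0, 3, 2)
  [9] (4, 1, 0, 3, 2)
  [10] (0, 2, 0, 5, 3)
  [11] (0, 2, 0, 5, 3)
  [12] (3, 5, 0, 1, 1)
  [13] (4, 1, 0, 3, 2)
  [14] (2, 4, 0, 2, 2)
  [15] (3, 5, 0, 1, 1)
  [16] (2, 4, 0, 2, 2)

Partition of {1..16} into 5 W_13-dot-orbits:

[[1, 5, 12, 15], [2, 3, 10, 11], [4, 8, 9, 13], [6], [7, 14, 16]]


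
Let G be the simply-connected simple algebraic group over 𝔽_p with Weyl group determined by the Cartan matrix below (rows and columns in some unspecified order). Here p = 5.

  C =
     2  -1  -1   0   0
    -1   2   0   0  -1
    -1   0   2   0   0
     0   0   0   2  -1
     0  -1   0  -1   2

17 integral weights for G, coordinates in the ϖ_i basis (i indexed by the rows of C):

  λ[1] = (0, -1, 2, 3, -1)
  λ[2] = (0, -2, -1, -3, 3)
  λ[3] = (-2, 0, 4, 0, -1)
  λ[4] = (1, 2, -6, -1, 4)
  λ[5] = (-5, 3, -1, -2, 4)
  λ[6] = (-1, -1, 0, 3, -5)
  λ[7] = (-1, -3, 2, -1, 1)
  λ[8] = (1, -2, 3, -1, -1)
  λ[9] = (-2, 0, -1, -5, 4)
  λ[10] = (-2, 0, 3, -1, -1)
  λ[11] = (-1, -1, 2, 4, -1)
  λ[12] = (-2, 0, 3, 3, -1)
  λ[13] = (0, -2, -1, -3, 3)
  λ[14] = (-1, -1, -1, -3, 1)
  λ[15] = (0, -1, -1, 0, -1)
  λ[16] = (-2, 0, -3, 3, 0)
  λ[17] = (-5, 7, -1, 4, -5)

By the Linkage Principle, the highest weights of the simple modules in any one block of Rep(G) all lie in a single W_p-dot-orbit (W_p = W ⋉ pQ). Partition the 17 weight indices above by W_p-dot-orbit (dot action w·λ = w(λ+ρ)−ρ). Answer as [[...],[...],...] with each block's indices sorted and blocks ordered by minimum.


Dynkin diagram of C (from the 8 off-diagonal −1 entries): A_5.

Folding the 17 weights λ_j+ρ into Ā_5 (reps in the given 5-coord order):

  [1] (1, 0, 0, 1, 0);  [2] (0, 1, 0, 2, 1);  [3] (1, 0, 3, 0, 0);  [4] (0, 0, 0, 2, 0);  [5] (0, 0, 0, 3, 1);  [6] (1, 0, 3, 0, 0);  [7] (2, 0, 1, 0, 0);  [8] (1, 0, 3, 0, 0);  [9] (0, 0, 0, 3, 1);  [10] (1, 0, 3, 0, 0);  [11] (0, 0, 0, 2, 0);  [12] (1, 0, 0, 1, 0);  [13] (0, 1, 0, 2, 1);  [14] (0, 0, 0, 2, 0);  [15] (1, 0, 0, 1, 0);  [16] (0, 1, 0, 2, 1);  [17] (0, 0, 0, 3, 1)

The 17 indices split into 6 linkage classes (same alcove rep ⇔ same W_5-dot-orbit):

[[1, 12, 15], [2, 13, 16], [3, 6, 8, 10], [4, 11, 14], [5, 9, 17], [7]]


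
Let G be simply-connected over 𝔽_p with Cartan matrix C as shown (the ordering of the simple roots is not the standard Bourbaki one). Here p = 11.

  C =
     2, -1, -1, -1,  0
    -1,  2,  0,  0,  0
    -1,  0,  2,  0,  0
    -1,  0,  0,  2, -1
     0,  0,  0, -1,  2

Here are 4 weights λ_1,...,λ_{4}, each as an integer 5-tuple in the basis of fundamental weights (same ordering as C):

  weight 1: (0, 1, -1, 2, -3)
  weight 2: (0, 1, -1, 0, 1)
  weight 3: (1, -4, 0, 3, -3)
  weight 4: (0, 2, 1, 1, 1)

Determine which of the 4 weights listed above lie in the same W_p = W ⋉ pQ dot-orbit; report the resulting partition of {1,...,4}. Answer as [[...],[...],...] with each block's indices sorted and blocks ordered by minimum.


Root system D_5: the 5×5 matrix C matches after relabeling.

λ_j+ρ reflected into Ā_11 (⟨·,θ^∨⟩≤11); 5-tuples as given:

    1: (1, 2, 0, 1, 2)
    2: (1, 2, 0, 1, 2)
    3: (1, 2, 0, 1, 2)
    4: (1, 3, 2, 0, 2)

Grouping the 4 weights by Ā_11-representative: 2 linkage classes.

[[1, 2, 3], [4]]


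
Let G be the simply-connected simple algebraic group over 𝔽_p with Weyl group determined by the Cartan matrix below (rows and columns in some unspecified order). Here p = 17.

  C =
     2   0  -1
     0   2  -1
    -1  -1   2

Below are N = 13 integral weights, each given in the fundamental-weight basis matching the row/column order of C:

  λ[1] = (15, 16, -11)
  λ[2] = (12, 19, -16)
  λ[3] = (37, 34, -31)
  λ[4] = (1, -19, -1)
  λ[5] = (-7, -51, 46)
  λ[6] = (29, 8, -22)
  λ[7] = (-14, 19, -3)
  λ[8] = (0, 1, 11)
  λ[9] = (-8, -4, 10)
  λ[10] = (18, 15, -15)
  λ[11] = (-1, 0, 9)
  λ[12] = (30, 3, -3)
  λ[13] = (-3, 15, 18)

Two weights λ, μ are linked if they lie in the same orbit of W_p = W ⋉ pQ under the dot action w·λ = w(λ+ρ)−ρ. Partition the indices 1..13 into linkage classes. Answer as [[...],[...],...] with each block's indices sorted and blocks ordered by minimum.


C ↔ A_3 under row/col permutation; |W(A_3)| = 24.

λ_j+ρ reflected into Ā_17 (⟨·,θ^∨⟩≤17); 3-tuples as given:

  1: (0, 1, 10);  2: (1, 2, 12);  3: (4, 1, 4);  4: (15, 1, 1);  5: (7, 3, 1);  6: (4, 1, 4);  7: (1, 2, 12);  8: (1, 2, 12);  9: (7, 3, 1);  10: (1, 2, 12);  11: (0, 1, 10);  12: (1, 2, 12);  13: (15, 1, 1)

Partition of {1..13} into 5 W_17-dot-orbits:

[[1, 11], [2, 7, 8, 10, 12], [3, 6], [4, 13], [5, 9]]


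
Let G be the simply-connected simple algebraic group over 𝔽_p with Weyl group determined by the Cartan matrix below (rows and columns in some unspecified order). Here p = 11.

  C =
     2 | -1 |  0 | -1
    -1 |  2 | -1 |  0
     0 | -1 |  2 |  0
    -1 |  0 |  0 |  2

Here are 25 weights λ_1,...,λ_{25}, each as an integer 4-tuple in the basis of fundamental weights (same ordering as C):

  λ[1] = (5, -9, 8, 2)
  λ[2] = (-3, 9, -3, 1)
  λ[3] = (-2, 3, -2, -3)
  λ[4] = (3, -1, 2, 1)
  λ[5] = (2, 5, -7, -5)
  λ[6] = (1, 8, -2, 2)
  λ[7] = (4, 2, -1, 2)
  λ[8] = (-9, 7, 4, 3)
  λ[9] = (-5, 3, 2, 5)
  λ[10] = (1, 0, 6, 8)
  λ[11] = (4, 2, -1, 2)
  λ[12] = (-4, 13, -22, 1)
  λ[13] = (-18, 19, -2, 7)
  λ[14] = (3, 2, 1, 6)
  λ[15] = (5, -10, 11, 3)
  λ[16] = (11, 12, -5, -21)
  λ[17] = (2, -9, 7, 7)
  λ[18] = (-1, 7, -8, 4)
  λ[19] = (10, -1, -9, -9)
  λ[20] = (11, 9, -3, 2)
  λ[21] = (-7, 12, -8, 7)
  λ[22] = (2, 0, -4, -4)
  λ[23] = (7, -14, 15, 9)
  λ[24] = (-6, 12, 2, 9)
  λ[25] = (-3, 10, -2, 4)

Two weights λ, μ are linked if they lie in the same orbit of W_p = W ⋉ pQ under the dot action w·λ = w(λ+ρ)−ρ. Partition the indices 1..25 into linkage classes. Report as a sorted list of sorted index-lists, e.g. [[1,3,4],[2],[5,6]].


Dynkin diagram of C (from the 6 off-diagonal −1 entries): A_4.

W_11-reps of the 25 weights in Ā_11 (same 4-coord order as C):

  [1] (2, 6, 1, 1) · [2] (2, 6, 2, 0) · [3] (2, 0, 1, 1) · [4] (4, 0, 3, 2) · [5] (0, 1, 5, 3) · [6] (2, 6, 2, 0) · [7] (5, 3, 0, 3) · [8] (4, 0, 3, 2) · [9] (4, 0, 3, 2) · [10] (2, 0, 1, 1) · [11] (5, 3, 0, 3) · [12] (2, 0, 1, 1) · [13] (2, 6, 2, 0) · [14] (4, 0, 3, 2) · [15] (2, 6, 1, 1) · [16] (2, 6, 1, 1) · [17] (5, 3, 0, 3) · [18] (0, 1, 5, 3) · [19] (5, 3, 0, 3) · [20] (2, 0, 1, 1) · [21] (4, 0, 3, 2) · [22] (2, 0, 1, 1) · [23] (0, 1, 5, 3) · [24] (0, 1, 5, 3) · [25] (2, 6, 2, 0)

Linkage partition of the 25 weights (6 classes, p=11):

[[1, 15, 16], [2, 6, 13, 25], [3, 10, 12, 20, 22], [4, 8, 9, 14, 21], [5, 18, 23, 24], [7, 11, 17, 19]]


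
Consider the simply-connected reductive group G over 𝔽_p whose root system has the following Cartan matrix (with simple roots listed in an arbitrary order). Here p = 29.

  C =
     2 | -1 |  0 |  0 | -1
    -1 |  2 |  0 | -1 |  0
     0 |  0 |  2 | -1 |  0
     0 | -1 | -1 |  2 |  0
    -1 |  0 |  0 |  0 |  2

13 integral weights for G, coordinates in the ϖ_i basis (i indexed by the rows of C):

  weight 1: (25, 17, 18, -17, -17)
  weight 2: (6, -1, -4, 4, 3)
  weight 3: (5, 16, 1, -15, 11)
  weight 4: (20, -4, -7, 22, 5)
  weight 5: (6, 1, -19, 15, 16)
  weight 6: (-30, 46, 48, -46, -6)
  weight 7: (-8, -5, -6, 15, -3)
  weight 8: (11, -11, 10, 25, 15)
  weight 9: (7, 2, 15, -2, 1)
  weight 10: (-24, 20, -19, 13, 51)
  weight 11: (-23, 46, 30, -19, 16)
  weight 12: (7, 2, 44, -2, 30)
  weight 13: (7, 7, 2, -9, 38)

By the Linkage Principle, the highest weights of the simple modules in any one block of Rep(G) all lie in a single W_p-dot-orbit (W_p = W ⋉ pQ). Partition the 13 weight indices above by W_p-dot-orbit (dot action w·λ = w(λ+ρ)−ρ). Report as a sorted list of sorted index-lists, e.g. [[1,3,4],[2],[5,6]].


Type A_5, rank 5, |W|=720; reorder rows/cols to standard.

Folding the 13 weights λ_j+ρ into Ā_29 (reps in the given 5-coord order):

  [1] (8, 2, 15, 1, 2) · [2] (7, 0, 3, 2, 4) · [3] (6, 3, 6, 2, 6) · [4] (6, 3, 6, 2, 6) · [5] (7, 0, 3, 2, 4) · [6] (7, 0, 3, 2, 4) · [7] (7, 0, 3, 2, 4) · [8] (8, 2, 15, 1, 2) · [9] (8, 2, 15, 1, 2) · [10] (6, 11, 2, 4, 0) · [11] (7, 0, 3, 2, 4) · [12] (8, 2, 15, 1, 2) · [13] (10, 8, 3, 0, 3)

The 13 indices split into 5 linkage classes (same alcove rep ⇔ same W_29-dot-orbit):

[[1, 8, 9, 12], [2, 5, 6, 7, 11], [3, 4], [10], [13]]


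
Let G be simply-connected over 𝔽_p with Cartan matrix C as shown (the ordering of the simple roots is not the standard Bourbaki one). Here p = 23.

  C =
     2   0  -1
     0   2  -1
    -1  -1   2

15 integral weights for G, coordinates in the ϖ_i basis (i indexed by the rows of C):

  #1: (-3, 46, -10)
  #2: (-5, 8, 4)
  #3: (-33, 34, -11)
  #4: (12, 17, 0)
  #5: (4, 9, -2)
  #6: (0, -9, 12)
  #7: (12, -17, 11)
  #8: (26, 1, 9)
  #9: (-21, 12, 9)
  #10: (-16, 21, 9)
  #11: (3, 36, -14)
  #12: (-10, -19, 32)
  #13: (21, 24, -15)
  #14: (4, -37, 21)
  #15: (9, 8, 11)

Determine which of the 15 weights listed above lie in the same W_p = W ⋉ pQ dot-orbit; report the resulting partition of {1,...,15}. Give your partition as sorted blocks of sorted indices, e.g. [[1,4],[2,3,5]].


C ↔ A_3 under row/col permutation; |W(A_3)| = 24.

W_23-reps of the 15 weights in Ā_23 (same 3-coord order as C):

    λ_1+ρ ↦ (2, 1, 12)
    λ_2+ρ ↦ (4, 9, 1)
    λ_3+ρ ↦ (7, 10, 4)
    λ_4+ρ ↦ (4, 9, 1)
    λ_5+ρ ↦ (4, 9, 1)
    λ_6+ρ ↦ (1, 8, 5)
    λ_7+ρ ↦ (7, 10, 4)
    λ_8+ρ ↦ (7, 10, 4)
    λ_9+ρ ↦ (10, 3, 10)
    λ_10+ρ ↦ (1, 8, 5)
    λ_11+ρ ↦ (4, 9, 1)
    λ_12+ρ ↦ (1, 8, 5)
    λ_13+ρ ↦ (2, 1, 12)
    λ_14+ρ ↦ (4, 9, 1)
    λ_15+ρ ↦ (2, 1, 12)

Partition of {1..15} into 5 W_23-dot-orbits:

[[1, 13, 15], [2, 4, 5, 11, 14], [3, 7, 8], [6, 10, 12], [9]]


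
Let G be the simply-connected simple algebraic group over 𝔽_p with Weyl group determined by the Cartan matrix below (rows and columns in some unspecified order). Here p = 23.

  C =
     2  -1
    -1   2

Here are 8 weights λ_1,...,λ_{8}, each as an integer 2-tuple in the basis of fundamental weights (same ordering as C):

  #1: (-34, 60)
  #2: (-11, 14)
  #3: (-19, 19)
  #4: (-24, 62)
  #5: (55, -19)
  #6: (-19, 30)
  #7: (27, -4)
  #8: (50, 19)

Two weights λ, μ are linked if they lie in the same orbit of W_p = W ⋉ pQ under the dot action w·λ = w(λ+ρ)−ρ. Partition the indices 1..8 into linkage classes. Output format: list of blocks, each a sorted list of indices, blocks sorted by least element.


Type A_2, rank 2, |W|=6; reorder rows/cols to standard.

Each λ_j+ρ reduced to Ā_23; 2-tuples below use C's row order:

    λ_1 → (10, 5)
    λ_2 → (10, 5)
    λ_3 → (18, 2)
    λ_4 → (0, 17)
    λ_5 → (10, 5)
    λ_6 → (10, 5)
    λ_7 → (18, 2)
    λ_8 → (18, 2)

These 8 weights hit 3 W_23-dot-orbits; sizes (4, 3, 1):

[[1, 2, 5, 6], [3, 7, 8], [4]]


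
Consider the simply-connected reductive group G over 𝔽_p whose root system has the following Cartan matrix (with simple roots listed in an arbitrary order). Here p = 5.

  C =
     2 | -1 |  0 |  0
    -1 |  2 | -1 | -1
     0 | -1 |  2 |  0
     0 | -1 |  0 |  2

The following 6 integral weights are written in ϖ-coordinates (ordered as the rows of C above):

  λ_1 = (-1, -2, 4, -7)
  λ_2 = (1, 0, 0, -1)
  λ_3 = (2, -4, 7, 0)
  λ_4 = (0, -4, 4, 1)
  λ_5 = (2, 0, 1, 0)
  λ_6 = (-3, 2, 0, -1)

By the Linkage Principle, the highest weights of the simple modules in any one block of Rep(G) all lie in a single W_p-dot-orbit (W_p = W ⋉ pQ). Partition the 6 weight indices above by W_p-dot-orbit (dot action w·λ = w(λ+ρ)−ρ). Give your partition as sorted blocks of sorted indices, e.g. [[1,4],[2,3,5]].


C ↔ D_4 under row/col permutation; |W(D_4)| = 192.

λ_j+ρ reflected into Ā_5 (⟨·,θ^∨⟩≤5); 4-tuples as given:

    [1] (2, 1, 1, 0)
    [2] (2, 1, 1, 0)
    [3] (2, 1, 1, 0)
    [4] (2, 0, 2, 1)
    [5] (1, 1, 0, 1)
    [6] (2, 1, 1, 0)

These 6 weights hit 3 W_5-dot-orbits; sizes (4, 1, 1):

[[1, 2, 3, 6], [4], [5]]


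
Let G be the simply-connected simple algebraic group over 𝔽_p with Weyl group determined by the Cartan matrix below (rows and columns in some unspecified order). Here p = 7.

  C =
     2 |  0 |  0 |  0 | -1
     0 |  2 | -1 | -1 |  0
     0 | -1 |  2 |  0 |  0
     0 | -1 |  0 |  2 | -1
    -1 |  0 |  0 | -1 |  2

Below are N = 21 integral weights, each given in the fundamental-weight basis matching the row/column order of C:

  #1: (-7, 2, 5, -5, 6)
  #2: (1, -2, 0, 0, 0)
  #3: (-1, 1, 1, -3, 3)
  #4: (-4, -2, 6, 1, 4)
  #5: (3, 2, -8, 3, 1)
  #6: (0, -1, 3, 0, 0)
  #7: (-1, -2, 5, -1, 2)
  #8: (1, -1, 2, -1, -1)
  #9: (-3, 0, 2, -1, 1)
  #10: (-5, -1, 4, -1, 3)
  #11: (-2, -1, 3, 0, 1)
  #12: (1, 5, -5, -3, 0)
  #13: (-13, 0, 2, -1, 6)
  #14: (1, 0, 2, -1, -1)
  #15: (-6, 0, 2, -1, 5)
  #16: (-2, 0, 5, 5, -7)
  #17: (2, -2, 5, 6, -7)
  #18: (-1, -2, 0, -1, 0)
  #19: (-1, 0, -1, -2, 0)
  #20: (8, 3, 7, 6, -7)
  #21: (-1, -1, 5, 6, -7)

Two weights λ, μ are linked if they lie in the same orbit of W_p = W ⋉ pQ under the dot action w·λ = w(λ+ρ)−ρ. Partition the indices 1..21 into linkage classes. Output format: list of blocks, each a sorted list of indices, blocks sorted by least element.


C ↔ A_5 under row/col permutation; |W(A_5)| = 720.

Ā_7 reps of the 21 weights (A_5, coords as presented):

  1: (2, 1, 0, 0, 1);  2: (2, 1, 0, 0, 1);  3: (0, 0, 2, 2, 2);  4: (2, 1, 0, 0, 1);  5: (2, 1, 3, 0, 0);  6: (1, 0, 4, 1, 1);  7: (1, 0, 4, 1, 1);  8: (2, 0, 3, 0, 0);  9: (2, 1, 3, 0, 0);  10: (2, 0, 3, 0, 0);  11: (1, 0, 4, 1, 1);  12: (1, 0, 4, 1, 1);  13: (2, 1, 3, 0, 0);  14: (2, 1, 3, 0, 0);  15: (2, 1, 0, 0, 1);  16: (0, 0, 0, 1, 0);  17: (2, 1, 0, 0, 1);  18: (0, 0, 0, 1, 0);  19: (0, 0, 0, 1, 0);  20: (1, 0, 4, 1, 1);  21: (0, 0, 0, 1, 0)

Grouping the 21 weights by Ā_7-representative: 6 linkage classes.

[[1, 2, 4, 15, 17], [3], [5, 9, 13, 14], [6, 7, 11, 12, 20], [8, 10], [16, 18, 19, 21]]


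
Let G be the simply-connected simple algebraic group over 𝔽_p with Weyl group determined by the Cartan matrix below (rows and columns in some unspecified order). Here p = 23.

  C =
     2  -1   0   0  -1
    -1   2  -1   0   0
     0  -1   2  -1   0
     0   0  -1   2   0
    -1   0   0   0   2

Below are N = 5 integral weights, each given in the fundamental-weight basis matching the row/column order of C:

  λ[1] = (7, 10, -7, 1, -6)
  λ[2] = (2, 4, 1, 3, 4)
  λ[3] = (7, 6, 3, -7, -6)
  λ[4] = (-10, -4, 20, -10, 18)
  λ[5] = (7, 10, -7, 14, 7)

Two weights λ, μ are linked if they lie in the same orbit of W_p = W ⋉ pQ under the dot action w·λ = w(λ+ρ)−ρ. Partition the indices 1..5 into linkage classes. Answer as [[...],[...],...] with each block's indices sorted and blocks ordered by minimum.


A_5 Cartan matrix, 5 simple roots permuted; ρ=(1,1,1,1,1).

W_23-reps of the 5 weights in Ā_23 (same 5-coord order as C):

  [1] (3, 5, 2, 4, 5)
  [2] (3, 5, 2, 4, 5)
  [3] (3, 5, 2, 4, 5)
  [4] (3, 9, 0, 4, 2)
  [5] (3, 5, 2, 4, 5)

Partition of {1..5} into 2 W_23-dot-orbits:

[[1, 2, 3, 5], [4]]


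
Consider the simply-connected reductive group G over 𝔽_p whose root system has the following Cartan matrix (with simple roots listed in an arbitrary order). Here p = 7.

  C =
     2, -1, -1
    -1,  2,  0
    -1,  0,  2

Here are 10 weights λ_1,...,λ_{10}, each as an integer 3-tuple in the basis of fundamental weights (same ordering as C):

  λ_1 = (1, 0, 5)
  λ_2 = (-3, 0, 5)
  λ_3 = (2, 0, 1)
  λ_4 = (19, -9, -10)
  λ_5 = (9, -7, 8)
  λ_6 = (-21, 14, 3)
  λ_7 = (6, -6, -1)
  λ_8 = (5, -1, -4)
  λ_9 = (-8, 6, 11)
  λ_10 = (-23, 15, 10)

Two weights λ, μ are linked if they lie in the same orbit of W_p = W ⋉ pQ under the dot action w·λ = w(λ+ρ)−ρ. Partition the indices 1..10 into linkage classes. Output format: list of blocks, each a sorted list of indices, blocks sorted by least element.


Type A_3, rank 3, |W|=24; reorder rows/cols to standard.

W_7-reps of the 10 weights in Ā_7 (same 3-coord order as C):

  [1] (1, 1, 4)
  [2] (1, 1, 4)
  [3] (3, 1, 2)
  [4] (3, 1, 2)
  [5] (3, 1, 2)
  [6] (1, 1, 4)
  [7] (2, 5, 0)
  [8] (3, 0, 3)
  [9] (2, 5, 0)
  [10] (3, 1, 2)

Linkage partition of the 10 weights (4 classes, p=7):

[[1, 2, 6], [3, 4, 5, 10], [7, 9], [8]]


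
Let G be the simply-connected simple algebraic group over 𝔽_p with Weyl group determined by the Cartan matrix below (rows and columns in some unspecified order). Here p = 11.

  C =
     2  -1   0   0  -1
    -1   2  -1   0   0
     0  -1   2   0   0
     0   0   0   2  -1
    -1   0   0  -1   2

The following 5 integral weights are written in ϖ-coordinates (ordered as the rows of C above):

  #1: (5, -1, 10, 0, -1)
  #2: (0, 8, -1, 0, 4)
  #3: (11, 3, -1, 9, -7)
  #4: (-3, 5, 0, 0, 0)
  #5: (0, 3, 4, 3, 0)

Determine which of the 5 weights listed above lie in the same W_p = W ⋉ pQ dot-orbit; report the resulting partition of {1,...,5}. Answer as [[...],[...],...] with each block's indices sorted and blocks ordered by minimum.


Dynkin diagram of C (from the 8 off-diagonal −1 entries): A_5.

Folding the 5 weights λ_j+ρ into Ā_11 (reps in the given 5-coord order):

    λ_1 → (0, 0, 4, 0, 6)
    λ_2 → (1, 4, 1, 0, 1)
    λ_3 → (1, 4, 1, 0, 1)
    λ_4 → (1, 4, 1, 0, 1)
    λ_5 → (1, 4, 1, 0, 1)

Linkage partition of the 5 weights (2 classes, p=11):

[[1], [2, 3, 4, 5]]


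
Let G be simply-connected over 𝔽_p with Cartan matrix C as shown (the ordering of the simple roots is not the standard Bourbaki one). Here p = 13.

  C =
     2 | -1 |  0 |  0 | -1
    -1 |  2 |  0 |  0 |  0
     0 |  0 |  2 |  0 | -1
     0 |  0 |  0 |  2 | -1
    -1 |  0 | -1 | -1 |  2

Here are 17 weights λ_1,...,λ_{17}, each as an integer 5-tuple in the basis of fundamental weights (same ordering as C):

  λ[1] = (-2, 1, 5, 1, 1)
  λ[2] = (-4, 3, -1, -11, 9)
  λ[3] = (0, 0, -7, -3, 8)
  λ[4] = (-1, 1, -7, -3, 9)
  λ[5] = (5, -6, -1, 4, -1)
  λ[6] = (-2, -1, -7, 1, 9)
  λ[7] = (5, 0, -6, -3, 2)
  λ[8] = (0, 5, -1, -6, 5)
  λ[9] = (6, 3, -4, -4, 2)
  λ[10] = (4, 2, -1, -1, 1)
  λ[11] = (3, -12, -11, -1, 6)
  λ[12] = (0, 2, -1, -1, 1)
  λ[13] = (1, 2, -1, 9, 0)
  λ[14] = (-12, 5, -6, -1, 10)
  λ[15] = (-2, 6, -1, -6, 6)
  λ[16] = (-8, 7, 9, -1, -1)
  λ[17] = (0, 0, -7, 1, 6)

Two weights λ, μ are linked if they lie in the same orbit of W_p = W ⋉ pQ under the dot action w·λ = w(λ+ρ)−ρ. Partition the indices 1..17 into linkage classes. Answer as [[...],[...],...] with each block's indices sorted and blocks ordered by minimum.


C ↔ D_5 under row/col permutation; |W(D_5)| = 1920.

λ_j+ρ reflected into Ā_13 (⟨·,θ^∨⟩≤13); 5-tuples as given:

  λ_1+ρ ↦ (1, 1, 6, 2, 1)
  λ_2+ρ ↦ (0, 1, 3, 7, 0)
  λ_3+ρ ↦ (1, 1, 6, 2, 1)
  λ_4+ρ ↦ (1, 1, 6, 2, 1)
  λ_5+ρ ↦ (1, 5, 0, 5, 0)
  λ_6+ρ ↦ (1, 1, 6, 2, 1)
  λ_7+ρ ↦ (2, 1, 1, 2, 2)
  λ_8+ρ ↦ (1, 5, 0, 5, 0)
  λ_9+ρ ↦ (1, 3, 0, 0, 2)
  λ_10+ρ ↦ (1, 3, 0, 0, 2)
  λ_11+ρ ↦ (0, 1, 3, 7, 0)
  λ_12+ρ ↦ (1, 3, 0, 0, 2)
  λ_13+ρ ↦ (0, 1, 3, 7, 0)
  λ_14+ρ ↦ (1, 5, 0, 5, 0)
  λ_15+ρ ↦ (1, 5, 0, 5, 0)
  λ_16+ρ ↦ (0, 1, 3, 7, 0)
  λ_17+ρ ↦ (1, 1, 6, 2, 1)

5 distinct reps among the 17 weights ⇒ 5 W_13-linkage classes:

[[1, 3, 4, 6, 17], [2, 11, 13, 16], [5, 8, 14, 15], [7], [9, 10, 12]]
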